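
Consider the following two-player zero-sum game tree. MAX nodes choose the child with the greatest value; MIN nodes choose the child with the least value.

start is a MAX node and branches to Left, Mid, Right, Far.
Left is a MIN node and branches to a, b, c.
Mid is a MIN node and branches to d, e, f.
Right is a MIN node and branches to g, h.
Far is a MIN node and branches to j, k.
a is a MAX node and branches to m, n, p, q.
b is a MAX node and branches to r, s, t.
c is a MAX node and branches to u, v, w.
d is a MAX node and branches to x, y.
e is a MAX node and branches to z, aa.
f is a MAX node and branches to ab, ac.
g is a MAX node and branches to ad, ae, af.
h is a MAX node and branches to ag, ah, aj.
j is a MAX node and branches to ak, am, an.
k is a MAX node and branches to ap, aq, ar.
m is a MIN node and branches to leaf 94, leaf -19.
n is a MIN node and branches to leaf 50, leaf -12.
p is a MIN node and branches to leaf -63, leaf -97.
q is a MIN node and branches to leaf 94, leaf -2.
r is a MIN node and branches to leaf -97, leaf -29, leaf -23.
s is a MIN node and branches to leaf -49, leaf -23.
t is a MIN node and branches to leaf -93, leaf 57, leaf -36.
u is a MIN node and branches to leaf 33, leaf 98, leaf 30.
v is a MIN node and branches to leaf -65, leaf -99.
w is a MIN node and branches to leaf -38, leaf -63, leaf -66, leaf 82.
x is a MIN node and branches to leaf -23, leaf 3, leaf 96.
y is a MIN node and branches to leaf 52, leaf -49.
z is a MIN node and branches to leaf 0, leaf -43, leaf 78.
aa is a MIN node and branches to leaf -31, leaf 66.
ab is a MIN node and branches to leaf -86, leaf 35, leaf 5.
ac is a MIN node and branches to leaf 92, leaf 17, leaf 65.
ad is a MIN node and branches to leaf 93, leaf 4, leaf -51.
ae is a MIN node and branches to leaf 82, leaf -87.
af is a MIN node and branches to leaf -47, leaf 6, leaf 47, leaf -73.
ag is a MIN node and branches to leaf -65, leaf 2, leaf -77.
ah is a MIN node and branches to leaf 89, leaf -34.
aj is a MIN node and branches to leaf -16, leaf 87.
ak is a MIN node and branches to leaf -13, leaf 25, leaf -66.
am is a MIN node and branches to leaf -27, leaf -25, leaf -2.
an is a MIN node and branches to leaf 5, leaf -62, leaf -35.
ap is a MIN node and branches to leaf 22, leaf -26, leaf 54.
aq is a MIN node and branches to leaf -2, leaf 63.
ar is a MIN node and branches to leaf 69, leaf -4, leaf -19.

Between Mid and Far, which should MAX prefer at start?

Far

x (MIN): min(-23, 3, 96) = -23
y (MIN): min(52, -49) = -49
d (MAX): max(-23, -49) = -23
z (MIN): min(0, -43, 78) = -43
aa (MIN): min(-31, 66) = -31
e (MAX): max(-43, -31) = -31
ab (MIN): min(-86, 35, 5) = -86
ac (MIN): min(92, 17, 65) = 17
f (MAX): max(-86, 17) = 17
Mid (MIN): min(-23, -31, 17) = -31
ak (MIN): min(-13, 25, -66) = -66
am (MIN): min(-27, -25, -2) = -27
an (MIN): min(5, -62, -35) = -62
j (MAX): max(-66, -27, -62) = -27
ap (MIN): min(22, -26, 54) = -26
aq (MIN): min(-2, 63) = -2
ar (MIN): min(69, -4, -19) = -19
k (MAX): max(-26, -2, -19) = -2
Far (MIN): min(-27, -2) = -27
MAX prefers the higher value; Mid=-31, Far=-27. Far is better since -27 > -31.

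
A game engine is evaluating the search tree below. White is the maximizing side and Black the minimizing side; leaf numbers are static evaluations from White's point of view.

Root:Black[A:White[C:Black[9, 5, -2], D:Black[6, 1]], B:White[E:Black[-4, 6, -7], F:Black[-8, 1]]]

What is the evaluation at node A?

1

C (Black): min(9, 5, -2) = -2
D (Black): min(6, 1) = 1
A (White): max(-2, 1) = 1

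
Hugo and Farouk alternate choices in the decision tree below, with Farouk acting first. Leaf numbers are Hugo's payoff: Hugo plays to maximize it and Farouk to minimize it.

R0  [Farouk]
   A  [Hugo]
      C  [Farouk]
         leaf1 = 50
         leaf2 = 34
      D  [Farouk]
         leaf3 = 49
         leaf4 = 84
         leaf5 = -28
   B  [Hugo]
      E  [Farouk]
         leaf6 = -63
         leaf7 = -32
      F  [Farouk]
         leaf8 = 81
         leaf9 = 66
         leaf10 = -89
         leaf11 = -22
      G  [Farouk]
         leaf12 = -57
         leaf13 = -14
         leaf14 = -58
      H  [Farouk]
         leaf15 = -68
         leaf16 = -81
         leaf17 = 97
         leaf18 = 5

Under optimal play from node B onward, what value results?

-58

E (Farouk): min(-63, -32) = -63
F (Farouk): min(81, 66, -89, -22) = -89
G (Farouk): min(-57, -14, -58) = -58
H (Farouk): min(-68, -81, 97, 5) = -81
B (Hugo): max(-63, -89, -58, -81) = -58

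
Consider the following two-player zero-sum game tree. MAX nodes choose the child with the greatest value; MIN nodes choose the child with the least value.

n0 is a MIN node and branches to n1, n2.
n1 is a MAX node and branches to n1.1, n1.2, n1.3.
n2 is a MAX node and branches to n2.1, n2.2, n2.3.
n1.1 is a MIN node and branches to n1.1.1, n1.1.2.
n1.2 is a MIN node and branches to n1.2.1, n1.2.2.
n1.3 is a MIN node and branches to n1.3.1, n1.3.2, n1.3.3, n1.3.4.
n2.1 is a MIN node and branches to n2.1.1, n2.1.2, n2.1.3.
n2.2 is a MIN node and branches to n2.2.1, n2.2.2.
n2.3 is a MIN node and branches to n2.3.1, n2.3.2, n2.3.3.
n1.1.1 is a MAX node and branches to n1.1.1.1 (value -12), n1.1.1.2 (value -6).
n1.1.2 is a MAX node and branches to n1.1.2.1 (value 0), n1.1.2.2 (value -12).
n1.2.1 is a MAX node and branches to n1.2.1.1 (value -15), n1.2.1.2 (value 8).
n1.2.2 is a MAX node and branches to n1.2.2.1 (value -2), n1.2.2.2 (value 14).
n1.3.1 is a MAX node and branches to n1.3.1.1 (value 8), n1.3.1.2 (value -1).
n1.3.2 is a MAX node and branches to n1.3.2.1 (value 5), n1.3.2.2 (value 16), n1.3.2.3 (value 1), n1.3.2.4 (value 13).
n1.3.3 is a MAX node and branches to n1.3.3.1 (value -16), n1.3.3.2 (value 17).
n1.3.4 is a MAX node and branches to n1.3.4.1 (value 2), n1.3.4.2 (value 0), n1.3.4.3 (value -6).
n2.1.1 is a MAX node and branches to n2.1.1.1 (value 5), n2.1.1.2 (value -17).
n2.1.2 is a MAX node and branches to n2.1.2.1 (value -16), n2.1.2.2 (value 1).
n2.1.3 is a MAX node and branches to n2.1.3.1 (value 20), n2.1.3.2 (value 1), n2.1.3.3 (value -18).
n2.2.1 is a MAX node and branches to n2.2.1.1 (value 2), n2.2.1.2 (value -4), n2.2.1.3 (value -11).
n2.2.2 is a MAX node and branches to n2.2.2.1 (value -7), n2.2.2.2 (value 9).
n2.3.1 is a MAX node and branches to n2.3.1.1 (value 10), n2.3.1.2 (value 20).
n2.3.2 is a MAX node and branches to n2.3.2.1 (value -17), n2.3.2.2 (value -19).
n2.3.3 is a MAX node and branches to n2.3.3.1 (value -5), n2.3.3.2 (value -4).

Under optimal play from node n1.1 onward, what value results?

-6

n1.1.1 (MAX): max(-12, -6) = -6
n1.1.2 (MAX): max(0, -12) = 0
n1.1 (MIN): min(-6, 0) = -6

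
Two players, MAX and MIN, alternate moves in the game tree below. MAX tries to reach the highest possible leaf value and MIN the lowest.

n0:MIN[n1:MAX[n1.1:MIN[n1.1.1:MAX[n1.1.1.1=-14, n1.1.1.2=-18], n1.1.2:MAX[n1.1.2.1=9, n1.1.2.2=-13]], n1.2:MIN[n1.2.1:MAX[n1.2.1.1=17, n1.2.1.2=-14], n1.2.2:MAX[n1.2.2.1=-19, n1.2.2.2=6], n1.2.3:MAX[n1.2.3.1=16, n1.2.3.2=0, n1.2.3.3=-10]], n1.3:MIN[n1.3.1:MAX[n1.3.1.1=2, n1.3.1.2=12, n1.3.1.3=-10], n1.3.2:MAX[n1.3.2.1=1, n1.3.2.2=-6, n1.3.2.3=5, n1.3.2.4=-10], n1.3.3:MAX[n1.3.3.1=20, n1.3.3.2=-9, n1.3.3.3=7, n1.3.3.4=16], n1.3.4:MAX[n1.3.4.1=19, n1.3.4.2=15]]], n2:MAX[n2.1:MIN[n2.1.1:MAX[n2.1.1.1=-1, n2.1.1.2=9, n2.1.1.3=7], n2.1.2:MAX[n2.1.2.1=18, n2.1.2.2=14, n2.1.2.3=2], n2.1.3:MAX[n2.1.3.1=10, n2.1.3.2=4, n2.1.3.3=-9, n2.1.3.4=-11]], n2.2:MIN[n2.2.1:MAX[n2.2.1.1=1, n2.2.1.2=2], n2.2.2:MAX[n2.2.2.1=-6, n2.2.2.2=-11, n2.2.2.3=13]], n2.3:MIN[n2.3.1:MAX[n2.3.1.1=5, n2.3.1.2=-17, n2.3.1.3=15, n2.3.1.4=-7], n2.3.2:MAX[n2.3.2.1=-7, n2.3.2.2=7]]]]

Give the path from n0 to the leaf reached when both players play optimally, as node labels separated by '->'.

n0 -> n1 -> n1.2 -> n1.2.2 -> n1.2.2.2

n1.1.1 (MAX): max(-14, -18) = -14
n1.1.2 (MAX): max(9, -13) = 9
n1.1 (MIN): min(-14, 9) = -14
n1.2.1 (MAX): max(17, -14) = 17
n1.2.2 (MAX): max(-19, 6) = 6
n1.2.3 (MAX): max(16, 0, -10) = 16
n1.2 (MIN): min(17, 6, 16) = 6
n1.3.1 (MAX): max(2, 12, -10) = 12
n1.3.2 (MAX): max(1, -6, 5, -10) = 5
n1.3.3 (MAX): max(20, -9, 7, 16) = 20
n1.3.4 (MAX): max(19, 15) = 19
n1.3 (MIN): min(12, 5, 20, 19) = 5
n1 (MAX): max(-14, 6, 5) = 6
n2.1.1 (MAX): max(-1, 9, 7) = 9
n2.1.2 (MAX): max(18, 14, 2) = 18
n2.1.3 (MAX): max(10, 4, -9, -11) = 10
n2.1 (MIN): min(9, 18, 10) = 9
n2.2.1 (MAX): max(1, 2) = 2
n2.2.2 (MAX): max(-6, -11, 13) = 13
n2.2 (MIN): min(2, 13) = 2
n2.3.1 (MAX): max(5, -17, 15, -7) = 15
n2.3.2 (MAX): max(-7, 7) = 7
n2.3 (MIN): min(15, 7) = 7
n2 (MAX): max(9, 2, 7) = 9
n0 (MIN): min(6, 9) = 6
At n0, MIN picks n1 (lowest: 6).
At n1, MAX picks n1.2 (highest: 6).
At n1.2, MIN picks n1.2.2 (lowest: 6).
At n1.2.2, MAX picks n1.2.2.2 (highest: 6).
Terminal value 6.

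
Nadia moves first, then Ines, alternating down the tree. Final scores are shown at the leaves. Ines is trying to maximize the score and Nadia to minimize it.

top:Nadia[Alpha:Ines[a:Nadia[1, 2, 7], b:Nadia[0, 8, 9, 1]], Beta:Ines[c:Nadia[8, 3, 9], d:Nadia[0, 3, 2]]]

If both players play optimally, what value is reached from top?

a (Nadia): min(1, 2, 7) = 1
b (Nadia): min(0, 8, 9, 1) = 0
Alpha (Ines): max(1, 0) = 1
c (Nadia): min(8, 3, 9) = 3
d (Nadia): min(0, 3, 2) = 0
Beta (Ines): max(3, 0) = 3
top (Nadia): min(1, 3) = 1

1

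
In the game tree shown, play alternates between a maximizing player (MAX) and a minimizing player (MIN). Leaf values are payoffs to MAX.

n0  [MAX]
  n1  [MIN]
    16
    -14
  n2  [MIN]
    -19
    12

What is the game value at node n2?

n2 (MIN): min(-19, 12) = -19

-19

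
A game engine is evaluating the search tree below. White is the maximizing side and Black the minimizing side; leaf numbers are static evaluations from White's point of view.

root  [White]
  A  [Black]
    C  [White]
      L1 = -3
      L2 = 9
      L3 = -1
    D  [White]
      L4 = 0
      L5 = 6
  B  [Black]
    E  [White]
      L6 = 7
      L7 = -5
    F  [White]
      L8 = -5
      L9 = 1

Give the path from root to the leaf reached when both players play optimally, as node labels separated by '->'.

C (White): max(-3, 9, -1) = 9
D (White): max(0, 6) = 6
A (Black): min(9, 6) = 6
E (White): max(7, -5) = 7
F (White): max(-5, 1) = 1
B (Black): min(7, 1) = 1
root (White): max(6, 1) = 6
At root, White picks A (highest: 6).
At A, Black picks D (lowest: 6).
At D, White picks L5 (highest: 6).
Terminal value 6.

root -> A -> D -> L5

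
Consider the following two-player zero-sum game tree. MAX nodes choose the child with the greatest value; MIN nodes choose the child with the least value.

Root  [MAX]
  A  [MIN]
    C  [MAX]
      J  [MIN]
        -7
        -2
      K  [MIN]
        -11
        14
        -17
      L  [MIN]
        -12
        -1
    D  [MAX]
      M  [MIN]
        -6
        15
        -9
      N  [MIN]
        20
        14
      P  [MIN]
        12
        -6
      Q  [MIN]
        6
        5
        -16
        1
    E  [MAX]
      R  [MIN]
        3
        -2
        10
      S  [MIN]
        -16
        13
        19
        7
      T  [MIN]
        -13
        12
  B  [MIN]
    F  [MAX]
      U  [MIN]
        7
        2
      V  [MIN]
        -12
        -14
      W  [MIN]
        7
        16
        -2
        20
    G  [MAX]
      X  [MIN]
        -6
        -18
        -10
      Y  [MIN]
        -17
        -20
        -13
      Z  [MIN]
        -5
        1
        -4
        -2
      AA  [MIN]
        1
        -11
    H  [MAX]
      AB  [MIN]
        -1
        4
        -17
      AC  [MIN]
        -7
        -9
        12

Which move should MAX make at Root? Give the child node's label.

A

J (MIN): min(-7, -2) = -7
K (MIN): min(-11, 14, -17) = -17
L (MIN): min(-12, -1) = -12
C (MAX): max(-7, -17, -12) = -7
M (MIN): min(-6, 15, -9) = -9
N (MIN): min(20, 14) = 14
P (MIN): min(12, -6) = -6
Q (MIN): min(6, 5, -16, 1) = -16
D (MAX): max(-9, 14, -6, -16) = 14
R (MIN): min(3, -2, 10) = -2
S (MIN): min(-16, 13, 19, 7) = -16
T (MIN): min(-13, 12) = -13
E (MAX): max(-2, -16, -13) = -2
A (MIN): min(-7, 14, -2) = -7
U (MIN): min(7, 2) = 2
V (MIN): min(-12, -14) = -14
W (MIN): min(7, 16, -2, 20) = -2
F (MAX): max(2, -14, -2) = 2
X (MIN): min(-6, -18, -10) = -18
Y (MIN): min(-17, -20, -13) = -20
Z (MIN): min(-5, 1, -4, -2) = -5
AA (MIN): min(1, -11) = -11
G (MAX): max(-18, -20, -5, -11) = -5
AB (MIN): min(-1, 4, -17) = -17
AC (MIN): min(-7, -9, 12) = -9
H (MAX): max(-17, -9) = -9
B (MIN): min(2, -5, -9) = -9
Root (MAX): max(-7, -9) = -7
MAX at Root wants the highest of {A=-7, B=-9}, so chooses A.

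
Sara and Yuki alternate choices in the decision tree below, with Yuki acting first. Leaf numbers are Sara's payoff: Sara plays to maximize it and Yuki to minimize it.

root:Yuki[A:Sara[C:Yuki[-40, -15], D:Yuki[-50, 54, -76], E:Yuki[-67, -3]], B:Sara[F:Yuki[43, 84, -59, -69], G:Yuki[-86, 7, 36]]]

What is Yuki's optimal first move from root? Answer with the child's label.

B

C (Yuki): min(-40, -15) = -40
D (Yuki): min(-50, 54, -76) = -76
E (Yuki): min(-67, -3) = -67
A (Sara): max(-40, -76, -67) = -40
F (Yuki): min(43, 84, -59, -69) = -69
G (Yuki): min(-86, 7, 36) = -86
B (Sara): max(-69, -86) = -69
root (Yuki): min(-40, -69) = -69
Yuki at root wants the lowest of {A=-40, B=-69}, so chooses B.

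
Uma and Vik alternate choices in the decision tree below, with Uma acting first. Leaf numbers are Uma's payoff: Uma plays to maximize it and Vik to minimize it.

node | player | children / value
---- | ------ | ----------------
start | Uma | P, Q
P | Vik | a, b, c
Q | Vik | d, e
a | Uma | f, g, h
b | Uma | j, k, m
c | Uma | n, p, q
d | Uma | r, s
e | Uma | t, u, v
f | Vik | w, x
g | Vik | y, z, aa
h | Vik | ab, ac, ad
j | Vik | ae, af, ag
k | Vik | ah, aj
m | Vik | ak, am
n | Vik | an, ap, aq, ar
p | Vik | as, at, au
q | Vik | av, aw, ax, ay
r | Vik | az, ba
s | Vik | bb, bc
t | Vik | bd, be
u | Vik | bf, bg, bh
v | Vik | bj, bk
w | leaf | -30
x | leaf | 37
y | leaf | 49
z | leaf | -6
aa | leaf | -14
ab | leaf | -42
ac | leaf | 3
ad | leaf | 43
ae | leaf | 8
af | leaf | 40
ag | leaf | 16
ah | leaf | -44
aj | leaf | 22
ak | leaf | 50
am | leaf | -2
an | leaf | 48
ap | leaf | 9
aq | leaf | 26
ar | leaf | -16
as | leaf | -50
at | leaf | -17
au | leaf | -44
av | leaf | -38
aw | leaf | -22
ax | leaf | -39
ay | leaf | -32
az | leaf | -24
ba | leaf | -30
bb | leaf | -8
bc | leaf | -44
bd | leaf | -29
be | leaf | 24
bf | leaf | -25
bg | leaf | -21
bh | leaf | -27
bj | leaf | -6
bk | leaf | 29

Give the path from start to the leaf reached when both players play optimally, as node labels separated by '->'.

f (Vik): min(-30, 37) = -30
g (Vik): min(49, -6, -14) = -14
h (Vik): min(-42, 3, 43) = -42
a (Uma): max(-30, -14, -42) = -14
j (Vik): min(8, 40, 16) = 8
k (Vik): min(-44, 22) = -44
m (Vik): min(50, -2) = -2
b (Uma): max(8, -44, -2) = 8
n (Vik): min(48, 9, 26, -16) = -16
p (Vik): min(-50, -17, -44) = -50
q (Vik): min(-38, -22, -39, -32) = -39
c (Uma): max(-16, -50, -39) = -16
P (Vik): min(-14, 8, -16) = -16
r (Vik): min(-24, -30) = -30
s (Vik): min(-8, -44) = -44
d (Uma): max(-30, -44) = -30
t (Vik): min(-29, 24) = -29
u (Vik): min(-25, -21, -27) = -27
v (Vik): min(-6, 29) = -6
e (Uma): max(-29, -27, -6) = -6
Q (Vik): min(-30, -6) = -30
start (Uma): max(-16, -30) = -16
At start, Uma picks P (highest: -16).
At P, Vik picks c (lowest: -16).
At c, Uma picks n (highest: -16).
At n, Vik picks ar (lowest: -16).
Terminal value -16.

start -> P -> c -> n -> ar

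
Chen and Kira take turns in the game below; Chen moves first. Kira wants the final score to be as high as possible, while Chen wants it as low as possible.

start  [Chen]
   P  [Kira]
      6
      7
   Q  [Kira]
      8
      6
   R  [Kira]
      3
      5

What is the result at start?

P (Kira): max(6, 7) = 7
Q (Kira): max(8, 6) = 8
R (Kira): max(3, 5) = 5
start (Chen): min(7, 8, 5) = 5

5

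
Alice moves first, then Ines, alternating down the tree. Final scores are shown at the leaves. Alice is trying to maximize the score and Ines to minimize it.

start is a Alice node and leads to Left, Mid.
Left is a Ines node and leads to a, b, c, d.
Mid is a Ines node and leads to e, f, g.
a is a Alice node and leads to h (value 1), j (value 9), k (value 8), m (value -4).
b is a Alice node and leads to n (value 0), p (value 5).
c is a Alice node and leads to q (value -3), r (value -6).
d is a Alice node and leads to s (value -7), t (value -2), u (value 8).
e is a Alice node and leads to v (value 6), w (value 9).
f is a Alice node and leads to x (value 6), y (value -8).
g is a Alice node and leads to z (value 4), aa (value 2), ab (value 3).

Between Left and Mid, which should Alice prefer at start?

Mid

a (Alice): max(1, 9, 8, -4) = 9
b (Alice): max(0, 5) = 5
c (Alice): max(-3, -6) = -3
d (Alice): max(-7, -2, 8) = 8
Left (Ines): min(9, 5, -3, 8) = -3
e (Alice): max(6, 9) = 9
f (Alice): max(6, -8) = 6
g (Alice): max(4, 2, 3) = 4
Mid (Ines): min(9, 6, 4) = 4
Alice prefers the higher value; Left=-3, Mid=4. Mid is better since 4 > -3.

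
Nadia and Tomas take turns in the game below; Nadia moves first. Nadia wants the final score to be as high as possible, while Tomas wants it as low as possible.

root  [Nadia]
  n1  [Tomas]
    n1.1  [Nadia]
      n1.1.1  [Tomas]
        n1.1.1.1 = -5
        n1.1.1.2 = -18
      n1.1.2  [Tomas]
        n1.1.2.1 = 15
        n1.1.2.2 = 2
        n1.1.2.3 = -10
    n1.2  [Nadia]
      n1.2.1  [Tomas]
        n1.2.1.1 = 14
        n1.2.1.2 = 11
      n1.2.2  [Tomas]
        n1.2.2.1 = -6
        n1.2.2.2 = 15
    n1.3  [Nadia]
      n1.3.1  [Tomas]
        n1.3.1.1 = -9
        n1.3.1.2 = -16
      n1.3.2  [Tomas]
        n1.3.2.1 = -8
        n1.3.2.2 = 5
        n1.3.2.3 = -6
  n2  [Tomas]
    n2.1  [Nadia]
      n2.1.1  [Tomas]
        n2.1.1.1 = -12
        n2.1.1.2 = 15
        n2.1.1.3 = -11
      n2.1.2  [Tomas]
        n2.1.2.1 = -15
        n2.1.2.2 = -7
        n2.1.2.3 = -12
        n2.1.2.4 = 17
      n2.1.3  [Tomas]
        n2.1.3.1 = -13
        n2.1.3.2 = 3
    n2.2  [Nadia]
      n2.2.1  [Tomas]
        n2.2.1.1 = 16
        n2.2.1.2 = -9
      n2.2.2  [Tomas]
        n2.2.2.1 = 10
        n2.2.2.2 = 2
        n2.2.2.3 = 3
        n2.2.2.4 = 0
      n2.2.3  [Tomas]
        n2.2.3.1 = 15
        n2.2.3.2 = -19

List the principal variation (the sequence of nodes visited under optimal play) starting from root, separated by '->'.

n1.1.1 (Tomas): min(-5, -18) = -18
n1.1.2 (Tomas): min(15, 2, -10) = -10
n1.1 (Nadia): max(-18, -10) = -10
n1.2.1 (Tomas): min(14, 11) = 11
n1.2.2 (Tomas): min(-6, 15) = -6
n1.2 (Nadia): max(11, -6) = 11
n1.3.1 (Tomas): min(-9, -16) = -16
n1.3.2 (Tomas): min(-8, 5, -6) = -8
n1.3 (Nadia): max(-16, -8) = -8
n1 (Tomas): min(-10, 11, -8) = -10
n2.1.1 (Tomas): min(-12, 15, -11) = -12
n2.1.2 (Tomas): min(-15, -7, -12, 17) = -15
n2.1.3 (Tomas): min(-13, 3) = -13
n2.1 (Nadia): max(-12, -15, -13) = -12
n2.2.1 (Tomas): min(16, -9) = -9
n2.2.2 (Tomas): min(10, 2, 3, 0) = 0
n2.2.3 (Tomas): min(15, -19) = -19
n2.2 (Nadia): max(-9, 0, -19) = 0
n2 (Tomas): min(-12, 0) = -12
root (Nadia): max(-10, -12) = -10
At root, Nadia picks n1 (highest: -10).
At n1, Tomas picks n1.1 (lowest: -10).
At n1.1, Nadia picks n1.1.2 (highest: -10).
At n1.1.2, Tomas picks n1.1.2.3 (lowest: -10).
Terminal value -10.

root -> n1 -> n1.1 -> n1.1.2 -> n1.1.2.3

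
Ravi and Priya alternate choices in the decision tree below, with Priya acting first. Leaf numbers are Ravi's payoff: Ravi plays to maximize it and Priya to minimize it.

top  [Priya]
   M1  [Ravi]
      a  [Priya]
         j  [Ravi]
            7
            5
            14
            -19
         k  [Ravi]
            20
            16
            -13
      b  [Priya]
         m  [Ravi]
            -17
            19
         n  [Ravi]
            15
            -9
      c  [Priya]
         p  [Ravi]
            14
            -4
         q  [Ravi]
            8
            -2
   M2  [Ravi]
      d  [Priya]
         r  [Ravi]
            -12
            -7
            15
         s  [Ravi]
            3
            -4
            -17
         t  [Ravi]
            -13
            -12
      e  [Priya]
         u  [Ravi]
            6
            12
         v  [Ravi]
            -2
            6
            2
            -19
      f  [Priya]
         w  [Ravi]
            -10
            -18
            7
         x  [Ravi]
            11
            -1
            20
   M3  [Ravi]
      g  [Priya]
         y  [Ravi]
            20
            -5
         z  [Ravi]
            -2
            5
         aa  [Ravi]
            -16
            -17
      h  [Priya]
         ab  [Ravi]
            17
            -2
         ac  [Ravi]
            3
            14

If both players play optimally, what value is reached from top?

7

j (Ravi): max(7, 5, 14, -19) = 14
k (Ravi): max(20, 16, -13) = 20
a (Priya): min(14, 20) = 14
m (Ravi): max(-17, 19) = 19
n (Ravi): max(15, -9) = 15
b (Priya): min(19, 15) = 15
p (Ravi): max(14, -4) = 14
q (Ravi): max(8, -2) = 8
c (Priya): min(14, 8) = 8
M1 (Ravi): max(14, 15, 8) = 15
r (Ravi): max(-12, -7, 15) = 15
s (Ravi): max(3, -4, -17) = 3
t (Ravi): max(-13, -12) = -12
d (Priya): min(15, 3, -12) = -12
u (Ravi): max(6, 12) = 12
v (Ravi): max(-2, 6, 2, -19) = 6
e (Priya): min(12, 6) = 6
w (Ravi): max(-10, -18, 7) = 7
x (Ravi): max(11, -1, 20) = 20
f (Priya): min(7, 20) = 7
M2 (Ravi): max(-12, 6, 7) = 7
y (Ravi): max(20, -5) = 20
z (Ravi): max(-2, 5) = 5
aa (Ravi): max(-16, -17) = -16
g (Priya): min(20, 5, -16) = -16
ab (Ravi): max(17, -2) = 17
ac (Ravi): max(3, 14) = 14
h (Priya): min(17, 14) = 14
M3 (Ravi): max(-16, 14) = 14
top (Priya): min(15, 7, 14) = 7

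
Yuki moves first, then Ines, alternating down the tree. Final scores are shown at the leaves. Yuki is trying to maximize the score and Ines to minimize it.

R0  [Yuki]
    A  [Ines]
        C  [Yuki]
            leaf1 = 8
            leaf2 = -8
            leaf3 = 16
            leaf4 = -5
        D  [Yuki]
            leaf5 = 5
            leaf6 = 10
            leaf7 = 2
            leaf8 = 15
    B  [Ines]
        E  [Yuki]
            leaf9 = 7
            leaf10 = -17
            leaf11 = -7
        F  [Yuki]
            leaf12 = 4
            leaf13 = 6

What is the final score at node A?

C (Yuki): max(8, -8, 16, -5) = 16
D (Yuki): max(5, 10, 2, 15) = 15
A (Ines): min(16, 15) = 15

15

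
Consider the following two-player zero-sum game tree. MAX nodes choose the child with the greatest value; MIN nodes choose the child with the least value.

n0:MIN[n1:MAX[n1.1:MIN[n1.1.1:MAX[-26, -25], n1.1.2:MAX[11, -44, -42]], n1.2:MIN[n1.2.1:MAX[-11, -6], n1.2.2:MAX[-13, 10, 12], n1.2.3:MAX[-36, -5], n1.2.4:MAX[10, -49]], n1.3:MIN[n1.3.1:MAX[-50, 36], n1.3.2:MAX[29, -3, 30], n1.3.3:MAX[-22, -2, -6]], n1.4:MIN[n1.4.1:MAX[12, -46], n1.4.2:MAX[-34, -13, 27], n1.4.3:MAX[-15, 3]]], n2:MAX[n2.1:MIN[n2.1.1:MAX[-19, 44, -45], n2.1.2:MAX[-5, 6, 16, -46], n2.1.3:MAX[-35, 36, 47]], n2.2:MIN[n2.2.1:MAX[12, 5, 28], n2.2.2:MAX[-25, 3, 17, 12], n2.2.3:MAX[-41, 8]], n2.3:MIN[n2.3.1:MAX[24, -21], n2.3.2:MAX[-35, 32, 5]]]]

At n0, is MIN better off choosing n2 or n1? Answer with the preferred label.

n2.1.1 (MAX): max(-19, 44, -45) = 44
n2.1.2 (MAX): max(-5, 6, 16, -46) = 16
n2.1.3 (MAX): max(-35, 36, 47) = 47
n2.1 (MIN): min(44, 16, 47) = 16
n2.2.1 (MAX): max(12, 5, 28) = 28
n2.2.2 (MAX): max(-25, 3, 17, 12) = 17
n2.2.3 (MAX): max(-41, 8) = 8
n2.2 (MIN): min(28, 17, 8) = 8
n2.3.1 (MAX): max(24, -21) = 24
n2.3.2 (MAX): max(-35, 32, 5) = 32
n2.3 (MIN): min(24, 32) = 24
n2 (MAX): max(16, 8, 24) = 24
n1.1.1 (MAX): max(-26, -25) = -25
n1.1.2 (MAX): max(11, -44, -42) = 11
n1.1 (MIN): min(-25, 11) = -25
n1.2.1 (MAX): max(-11, -6) = -6
n1.2.2 (MAX): max(-13, 10, 12) = 12
n1.2.3 (MAX): max(-36, -5) = -5
n1.2.4 (MAX): max(10, -49) = 10
n1.2 (MIN): min(-6, 12, -5, 10) = -6
n1.3.1 (MAX): max(-50, 36) = 36
n1.3.2 (MAX): max(29, -3, 30) = 30
n1.3.3 (MAX): max(-22, -2, -6) = -2
n1.3 (MIN): min(36, 30, -2) = -2
n1.4.1 (MAX): max(12, -46) = 12
n1.4.2 (MAX): max(-34, -13, 27) = 27
n1.4.3 (MAX): max(-15, 3) = 3
n1.4 (MIN): min(12, 27, 3) = 3
n1 (MAX): max(-25, -6, -2, 3) = 3
MIN prefers the lower value; n2=24, n1=3. n1 is better since 3 < 24.

n1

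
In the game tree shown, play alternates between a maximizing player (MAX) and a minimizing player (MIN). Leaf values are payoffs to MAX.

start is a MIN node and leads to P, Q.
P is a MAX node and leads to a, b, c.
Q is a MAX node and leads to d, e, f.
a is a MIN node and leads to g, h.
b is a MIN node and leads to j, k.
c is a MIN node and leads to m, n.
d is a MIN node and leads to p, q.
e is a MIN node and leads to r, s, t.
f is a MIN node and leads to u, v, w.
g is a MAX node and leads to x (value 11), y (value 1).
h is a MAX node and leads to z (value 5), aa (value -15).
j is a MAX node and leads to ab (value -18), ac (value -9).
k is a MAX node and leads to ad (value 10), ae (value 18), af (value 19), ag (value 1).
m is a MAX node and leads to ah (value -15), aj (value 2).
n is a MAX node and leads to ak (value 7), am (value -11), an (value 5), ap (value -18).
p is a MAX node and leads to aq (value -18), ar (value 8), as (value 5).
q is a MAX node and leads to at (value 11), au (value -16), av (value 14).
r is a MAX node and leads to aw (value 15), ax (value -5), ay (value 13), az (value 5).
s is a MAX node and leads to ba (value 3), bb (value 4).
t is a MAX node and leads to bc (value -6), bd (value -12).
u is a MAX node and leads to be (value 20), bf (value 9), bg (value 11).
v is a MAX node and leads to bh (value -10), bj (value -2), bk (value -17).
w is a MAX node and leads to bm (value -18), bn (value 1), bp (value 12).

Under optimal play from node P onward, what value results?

5

g (MAX): max(11, 1) = 11
h (MAX): max(5, -15) = 5
a (MIN): min(11, 5) = 5
j (MAX): max(-18, -9) = -9
k (MAX): max(10, 18, 19, 1) = 19
b (MIN): min(-9, 19) = -9
m (MAX): max(-15, 2) = 2
n (MAX): max(7, -11, 5, -18) = 7
c (MIN): min(2, 7) = 2
P (MAX): max(5, -9, 2) = 5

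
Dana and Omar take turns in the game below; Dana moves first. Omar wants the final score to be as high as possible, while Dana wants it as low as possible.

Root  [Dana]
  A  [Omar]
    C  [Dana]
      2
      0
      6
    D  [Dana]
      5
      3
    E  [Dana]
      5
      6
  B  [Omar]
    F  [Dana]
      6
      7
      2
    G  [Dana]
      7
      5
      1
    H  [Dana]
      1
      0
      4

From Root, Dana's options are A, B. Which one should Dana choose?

B

C (Dana): min(2, 0, 6) = 0
D (Dana): min(5, 3) = 3
E (Dana): min(5, 6) = 5
A (Omar): max(0, 3, 5) = 5
F (Dana): min(6, 7, 2) = 2
G (Dana): min(7, 5, 1) = 1
H (Dana): min(1, 0, 4) = 0
B (Omar): max(2, 1, 0) = 2
Root (Dana): min(5, 2) = 2
Dana at Root wants the lowest of {A=5, B=2}, so chooses B.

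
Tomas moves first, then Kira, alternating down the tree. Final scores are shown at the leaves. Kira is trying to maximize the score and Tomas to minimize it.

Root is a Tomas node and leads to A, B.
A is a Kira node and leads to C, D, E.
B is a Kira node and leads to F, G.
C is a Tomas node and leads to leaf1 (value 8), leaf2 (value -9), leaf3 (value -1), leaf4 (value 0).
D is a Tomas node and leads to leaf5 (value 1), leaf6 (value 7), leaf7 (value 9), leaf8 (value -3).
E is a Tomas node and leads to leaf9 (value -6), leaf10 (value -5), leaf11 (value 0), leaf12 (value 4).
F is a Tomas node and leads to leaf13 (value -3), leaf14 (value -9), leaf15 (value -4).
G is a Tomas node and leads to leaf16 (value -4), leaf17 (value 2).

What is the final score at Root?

C (Tomas): min(8, -9, -1, 0) = -9
D (Tomas): min(1, 7, 9, -3) = -3
E (Tomas): min(-6, -5, 0, 4) = -6
A (Kira): max(-9, -3, -6) = -3
F (Tomas): min(-3, -9, -4) = -9
G (Tomas): min(-4, 2) = -4
B (Kira): max(-9, -4) = -4
Root (Tomas): min(-3, -4) = -4

-4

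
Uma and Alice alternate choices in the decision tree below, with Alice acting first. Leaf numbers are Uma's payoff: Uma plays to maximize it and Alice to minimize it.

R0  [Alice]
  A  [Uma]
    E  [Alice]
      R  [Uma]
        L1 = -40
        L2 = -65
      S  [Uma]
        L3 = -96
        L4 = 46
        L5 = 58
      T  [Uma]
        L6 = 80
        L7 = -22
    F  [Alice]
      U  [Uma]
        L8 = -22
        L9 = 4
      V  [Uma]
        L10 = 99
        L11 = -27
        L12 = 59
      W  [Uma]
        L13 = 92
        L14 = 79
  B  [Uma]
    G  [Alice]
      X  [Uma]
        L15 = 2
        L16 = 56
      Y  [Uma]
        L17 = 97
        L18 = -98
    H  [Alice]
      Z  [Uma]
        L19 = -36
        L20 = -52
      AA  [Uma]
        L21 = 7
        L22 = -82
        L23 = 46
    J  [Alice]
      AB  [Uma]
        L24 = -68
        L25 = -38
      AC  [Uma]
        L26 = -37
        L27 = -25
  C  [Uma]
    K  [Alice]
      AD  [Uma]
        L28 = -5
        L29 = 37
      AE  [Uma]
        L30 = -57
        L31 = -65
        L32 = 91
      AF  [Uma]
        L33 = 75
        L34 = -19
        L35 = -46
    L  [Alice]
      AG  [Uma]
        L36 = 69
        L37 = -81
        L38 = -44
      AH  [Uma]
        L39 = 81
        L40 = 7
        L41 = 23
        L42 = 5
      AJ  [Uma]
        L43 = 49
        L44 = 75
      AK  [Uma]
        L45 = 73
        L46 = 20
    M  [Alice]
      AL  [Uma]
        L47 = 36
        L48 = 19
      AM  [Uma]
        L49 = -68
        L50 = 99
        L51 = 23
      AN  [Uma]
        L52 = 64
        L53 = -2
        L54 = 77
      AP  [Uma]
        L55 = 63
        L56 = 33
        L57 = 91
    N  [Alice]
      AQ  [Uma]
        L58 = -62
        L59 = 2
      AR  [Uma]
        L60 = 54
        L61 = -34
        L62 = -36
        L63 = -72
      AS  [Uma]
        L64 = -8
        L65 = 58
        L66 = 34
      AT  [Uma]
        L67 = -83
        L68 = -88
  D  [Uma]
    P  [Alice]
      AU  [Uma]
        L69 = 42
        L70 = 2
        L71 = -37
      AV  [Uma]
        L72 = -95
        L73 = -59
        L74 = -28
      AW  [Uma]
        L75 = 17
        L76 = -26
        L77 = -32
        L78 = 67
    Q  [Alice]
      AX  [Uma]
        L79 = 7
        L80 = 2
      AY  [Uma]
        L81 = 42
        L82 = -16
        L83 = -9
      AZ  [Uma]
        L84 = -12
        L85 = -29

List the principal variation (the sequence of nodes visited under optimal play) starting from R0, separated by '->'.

R (Uma): max(-40, -65) = -40
S (Uma): max(-96, 46, 58) = 58
T (Uma): max(80, -22) = 80
E (Alice): min(-40, 58, 80) = -40
U (Uma): max(-22, 4) = 4
V (Uma): max(99, -27, 59) = 99
W (Uma): max(92, 79) = 92
F (Alice): min(4, 99, 92) = 4
A (Uma): max(-40, 4) = 4
X (Uma): max(2, 56) = 56
Y (Uma): max(97, -98) = 97
G (Alice): min(56, 97) = 56
Z (Uma): max(-36, -52) = -36
AA (Uma): max(7, -82, 46) = 46
H (Alice): min(-36, 46) = -36
AB (Uma): max(-68, -38) = -38
AC (Uma): max(-37, -25) = -25
J (Alice): min(-38, -25) = -38
B (Uma): max(56, -36, -38) = 56
AD (Uma): max(-5, 37) = 37
AE (Uma): max(-57, -65, 91) = 91
AF (Uma): max(75, -19, -46) = 75
K (Alice): min(37, 91, 75) = 37
AG (Uma): max(69, -81, -44) = 69
AH (Uma): max(81, 7, 23, 5) = 81
AJ (Uma): max(49, 75) = 75
AK (Uma): max(73, 20) = 73
L (Alice): min(69, 81, 75, 73) = 69
AL (Uma): max(36, 19) = 36
AM (Uma): max(-68, 99, 23) = 99
AN (Uma): max(64, -2, 77) = 77
AP (Uma): max(63, 33, 91) = 91
M (Alice): min(36, 99, 77, 91) = 36
AQ (Uma): max(-62, 2) = 2
AR (Uma): max(54, -34, -36, -72) = 54
AS (Uma): max(-8, 58, 34) = 58
AT (Uma): max(-83, -88) = -83
N (Alice): min(2, 54, 58, -83) = -83
C (Uma): max(37, 69, 36, -83) = 69
AU (Uma): max(42, 2, -37) = 42
AV (Uma): max(-95, -59, -28) = -28
AW (Uma): max(17, -26, -32, 67) = 67
P (Alice): min(42, -28, 67) = -28
AX (Uma): max(7, 2) = 7
AY (Uma): max(42, -16, -9) = 42
AZ (Uma): max(-12, -29) = -12
Q (Alice): min(7, 42, -12) = -12
D (Uma): max(-28, -12) = -12
R0 (Alice): min(4, 56, 69, -12) = -12
At R0, Alice picks D (lowest: -12).
At D, Uma picks Q (highest: -12).
At Q, Alice picks AZ (lowest: -12).
At AZ, Uma picks L84 (highest: -12).
Terminal value -12.

R0 -> D -> Q -> AZ -> L84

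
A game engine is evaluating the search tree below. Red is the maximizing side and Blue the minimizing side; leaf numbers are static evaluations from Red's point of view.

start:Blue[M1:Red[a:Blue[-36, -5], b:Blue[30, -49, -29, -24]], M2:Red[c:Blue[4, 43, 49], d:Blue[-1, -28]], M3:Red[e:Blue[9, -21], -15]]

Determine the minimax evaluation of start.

-36

a (Blue): min(-36, -5) = -36
b (Blue): min(30, -49, -29, -24) = -49
M1 (Red): max(-36, -49) = -36
c (Blue): min(4, 43, 49) = 4
d (Blue): min(-1, -28) = -28
M2 (Red): max(4, -28) = 4
e (Blue): min(9, -21) = -21
M3 (Red): max(-21, -15) = -15
start (Blue): min(-36, 4, -15) = -36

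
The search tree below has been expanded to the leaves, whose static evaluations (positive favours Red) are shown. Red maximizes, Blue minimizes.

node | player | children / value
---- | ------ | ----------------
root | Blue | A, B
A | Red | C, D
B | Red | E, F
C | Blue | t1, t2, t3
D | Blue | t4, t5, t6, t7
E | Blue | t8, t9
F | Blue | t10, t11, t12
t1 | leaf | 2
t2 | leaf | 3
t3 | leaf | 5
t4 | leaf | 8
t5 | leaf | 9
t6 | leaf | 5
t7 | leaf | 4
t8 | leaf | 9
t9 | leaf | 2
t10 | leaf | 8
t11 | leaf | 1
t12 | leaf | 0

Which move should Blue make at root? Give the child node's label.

C (Blue): min(2, 3, 5) = 2
D (Blue): min(8, 9, 5, 4) = 4
A (Red): max(2, 4) = 4
E (Blue): min(9, 2) = 2
F (Blue): min(8, 1, 0) = 0
B (Red): max(2, 0) = 2
root (Blue): min(4, 2) = 2
Blue at root wants the lowest of {A=4, B=2}, so chooses B.

B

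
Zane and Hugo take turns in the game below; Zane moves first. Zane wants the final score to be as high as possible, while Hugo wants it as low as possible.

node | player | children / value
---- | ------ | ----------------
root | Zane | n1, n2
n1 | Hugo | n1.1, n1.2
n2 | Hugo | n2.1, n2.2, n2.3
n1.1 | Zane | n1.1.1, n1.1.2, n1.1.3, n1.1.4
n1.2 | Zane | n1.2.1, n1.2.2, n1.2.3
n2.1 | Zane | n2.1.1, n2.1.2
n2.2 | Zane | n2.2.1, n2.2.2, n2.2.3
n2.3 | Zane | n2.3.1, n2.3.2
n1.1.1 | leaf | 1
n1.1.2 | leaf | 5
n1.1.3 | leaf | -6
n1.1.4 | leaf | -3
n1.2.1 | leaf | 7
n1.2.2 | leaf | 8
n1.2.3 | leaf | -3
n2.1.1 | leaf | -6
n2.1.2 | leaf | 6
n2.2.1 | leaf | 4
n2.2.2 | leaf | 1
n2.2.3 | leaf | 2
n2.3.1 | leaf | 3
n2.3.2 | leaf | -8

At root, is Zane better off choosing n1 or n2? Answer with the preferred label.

n1.1 (Zane): max(1, 5, -6, -3) = 5
n1.2 (Zane): max(7, 8, -3) = 8
n1 (Hugo): min(5, 8) = 5
n2.1 (Zane): max(-6, 6) = 6
n2.2 (Zane): max(4, 1, 2) = 4
n2.3 (Zane): max(3, -8) = 3
n2 (Hugo): min(6, 4, 3) = 3
Zane prefers the higher value; n1=5, n2=3. n1 is better since 5 > 3.

n1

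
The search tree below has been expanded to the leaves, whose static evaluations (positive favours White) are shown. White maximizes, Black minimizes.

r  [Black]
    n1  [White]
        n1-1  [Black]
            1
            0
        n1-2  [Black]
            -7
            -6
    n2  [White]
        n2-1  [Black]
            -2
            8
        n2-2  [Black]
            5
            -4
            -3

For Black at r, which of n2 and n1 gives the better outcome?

n2-1 (Black): min(-2, 8) = -2
n2-2 (Black): min(5, -4, -3) = -4
n2 (White): max(-2, -4) = -2
n1-1 (Black): min(1, 0) = 0
n1-2 (Black): min(-7, -6) = -7
n1 (White): max(0, -7) = 0
Black prefers the lower value; n2=-2, n1=0. n2 is better since -2 < 0.

n2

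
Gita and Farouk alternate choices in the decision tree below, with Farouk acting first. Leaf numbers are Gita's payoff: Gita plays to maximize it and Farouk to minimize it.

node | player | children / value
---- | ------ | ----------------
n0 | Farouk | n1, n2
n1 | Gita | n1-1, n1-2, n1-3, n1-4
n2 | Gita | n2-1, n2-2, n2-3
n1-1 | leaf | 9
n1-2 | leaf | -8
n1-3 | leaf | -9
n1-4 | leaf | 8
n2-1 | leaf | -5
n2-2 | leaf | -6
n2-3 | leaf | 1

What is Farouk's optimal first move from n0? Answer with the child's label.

n1 (Gita): max(9, -8, -9, 8) = 9
n2 (Gita): max(-5, -6, 1) = 1
n0 (Farouk): min(9, 1) = 1
Farouk at n0 wants the lowest of {n1=9, n2=1}, so chooses n2.

n2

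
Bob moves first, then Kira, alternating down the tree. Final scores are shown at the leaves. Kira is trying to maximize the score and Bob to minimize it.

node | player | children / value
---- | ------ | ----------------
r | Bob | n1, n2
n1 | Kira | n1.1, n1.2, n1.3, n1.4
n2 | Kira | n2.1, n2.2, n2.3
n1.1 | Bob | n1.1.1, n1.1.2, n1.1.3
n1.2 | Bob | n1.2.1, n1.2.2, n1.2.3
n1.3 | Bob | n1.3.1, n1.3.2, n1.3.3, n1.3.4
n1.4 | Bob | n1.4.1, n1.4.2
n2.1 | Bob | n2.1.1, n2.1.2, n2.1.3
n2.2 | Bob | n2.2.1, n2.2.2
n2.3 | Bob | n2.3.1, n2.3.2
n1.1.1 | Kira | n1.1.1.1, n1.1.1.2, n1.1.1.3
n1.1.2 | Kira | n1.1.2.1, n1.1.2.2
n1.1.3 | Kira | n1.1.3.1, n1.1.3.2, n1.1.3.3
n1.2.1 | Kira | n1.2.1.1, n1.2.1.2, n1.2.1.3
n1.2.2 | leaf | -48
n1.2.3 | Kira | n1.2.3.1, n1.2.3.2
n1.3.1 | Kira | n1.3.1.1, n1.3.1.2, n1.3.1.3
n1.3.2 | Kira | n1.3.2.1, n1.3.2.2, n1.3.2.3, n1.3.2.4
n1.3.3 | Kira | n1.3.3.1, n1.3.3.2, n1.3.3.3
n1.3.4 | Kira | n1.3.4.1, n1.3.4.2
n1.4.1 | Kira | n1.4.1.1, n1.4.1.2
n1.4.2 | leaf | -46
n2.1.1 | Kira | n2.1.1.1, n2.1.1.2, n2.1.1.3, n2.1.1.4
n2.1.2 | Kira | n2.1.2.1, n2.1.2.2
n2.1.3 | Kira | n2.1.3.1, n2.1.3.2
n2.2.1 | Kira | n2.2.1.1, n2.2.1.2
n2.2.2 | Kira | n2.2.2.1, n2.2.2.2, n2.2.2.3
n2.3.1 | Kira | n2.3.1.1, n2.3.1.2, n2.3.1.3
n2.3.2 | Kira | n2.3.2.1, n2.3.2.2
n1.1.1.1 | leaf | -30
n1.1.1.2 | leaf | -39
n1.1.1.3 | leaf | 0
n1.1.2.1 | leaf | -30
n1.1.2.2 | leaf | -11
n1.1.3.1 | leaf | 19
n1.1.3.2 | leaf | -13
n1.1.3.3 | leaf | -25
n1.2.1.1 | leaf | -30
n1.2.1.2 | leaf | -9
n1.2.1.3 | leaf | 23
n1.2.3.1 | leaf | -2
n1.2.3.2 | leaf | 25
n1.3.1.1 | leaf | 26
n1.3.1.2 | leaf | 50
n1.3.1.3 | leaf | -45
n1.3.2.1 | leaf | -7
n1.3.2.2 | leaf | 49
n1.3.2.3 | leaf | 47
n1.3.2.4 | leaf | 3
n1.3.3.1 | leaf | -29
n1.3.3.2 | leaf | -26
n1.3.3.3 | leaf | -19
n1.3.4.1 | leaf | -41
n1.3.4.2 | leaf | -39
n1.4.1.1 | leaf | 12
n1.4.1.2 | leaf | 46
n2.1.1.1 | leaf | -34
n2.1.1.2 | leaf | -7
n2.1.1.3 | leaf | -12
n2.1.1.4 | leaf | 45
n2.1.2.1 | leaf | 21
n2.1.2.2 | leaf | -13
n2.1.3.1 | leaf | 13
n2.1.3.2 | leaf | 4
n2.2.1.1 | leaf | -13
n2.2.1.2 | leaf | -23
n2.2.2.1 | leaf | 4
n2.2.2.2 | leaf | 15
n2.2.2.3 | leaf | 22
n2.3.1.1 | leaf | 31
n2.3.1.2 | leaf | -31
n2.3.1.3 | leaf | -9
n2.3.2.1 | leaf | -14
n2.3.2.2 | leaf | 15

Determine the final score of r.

n1.1.1 (Kira): max(-30, -39, 0) = 0
n1.1.2 (Kira): max(-30, -11) = -11
n1.1.3 (Kira): max(19, -13, -25) = 19
n1.1 (Bob): min(0, -11, 19) = -11
n1.2.1 (Kira): max(-30, -9, 23) = 23
n1.2.3 (Kira): max(-2, 25) = 25
n1.2 (Bob): min(23, -48, 25) = -48
n1.3.1 (Kira): max(26, 50, -45) = 50
n1.3.2 (Kira): max(-7, 49, 47, 3) = 49
n1.3.3 (Kira): max(-29, -26, -19) = -19
n1.3.4 (Kira): max(-41, -39) = -39
n1.3 (Bob): min(50, 49, -19, -39) = -39
n1.4.1 (Kira): max(12, 46) = 46
n1.4 (Bob): min(46, -46) = -46
n1 (Kira): max(-11, -48, -39, -46) = -11
n2.1.1 (Kira): max(-34, -7, -12, 45) = 45
n2.1.2 (Kira): max(21, -13) = 21
n2.1.3 (Kira): max(13, 4) = 13
n2.1 (Bob): min(45, 21, 13) = 13
n2.2.1 (Kira): max(-13, -23) = -13
n2.2.2 (Kira): max(4, 15, 22) = 22
n2.2 (Bob): min(-13, 22) = -13
n2.3.1 (Kira): max(31, -31, -9) = 31
n2.3.2 (Kira): max(-14, 15) = 15
n2.3 (Bob): min(31, 15) = 15
n2 (Kira): max(13, -13, 15) = 15
r (Bob): min(-11, 15) = -11

-11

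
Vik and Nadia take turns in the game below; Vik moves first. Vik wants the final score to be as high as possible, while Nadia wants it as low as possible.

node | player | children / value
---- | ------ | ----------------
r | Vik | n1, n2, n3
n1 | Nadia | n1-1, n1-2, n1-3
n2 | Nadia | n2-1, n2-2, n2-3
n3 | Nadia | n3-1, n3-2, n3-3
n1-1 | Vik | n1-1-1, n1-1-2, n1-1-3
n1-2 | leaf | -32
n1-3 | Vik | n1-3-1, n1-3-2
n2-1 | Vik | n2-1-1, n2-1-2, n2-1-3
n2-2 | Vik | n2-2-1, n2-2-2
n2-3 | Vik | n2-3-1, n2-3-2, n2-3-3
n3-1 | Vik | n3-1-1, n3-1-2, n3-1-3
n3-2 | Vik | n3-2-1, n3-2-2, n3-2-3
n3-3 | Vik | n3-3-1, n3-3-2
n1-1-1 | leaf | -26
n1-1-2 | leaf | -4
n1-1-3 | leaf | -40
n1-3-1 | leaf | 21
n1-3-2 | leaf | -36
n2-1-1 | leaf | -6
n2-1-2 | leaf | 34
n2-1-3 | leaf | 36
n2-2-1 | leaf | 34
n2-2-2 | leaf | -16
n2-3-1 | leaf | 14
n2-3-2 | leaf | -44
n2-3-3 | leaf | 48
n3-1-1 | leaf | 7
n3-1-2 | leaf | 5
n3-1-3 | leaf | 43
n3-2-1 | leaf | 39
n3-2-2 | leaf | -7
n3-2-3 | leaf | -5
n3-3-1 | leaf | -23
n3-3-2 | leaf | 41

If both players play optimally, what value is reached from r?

39

n1-1 (Vik): max(-26, -4, -40) = -4
n1-3 (Vik): max(21, -36) = 21
n1 (Nadia): min(-4, -32, 21) = -32
n2-1 (Vik): max(-6, 34, 36) = 36
n2-2 (Vik): max(34, -16) = 34
n2-3 (Vik): max(14, -44, 48) = 48
n2 (Nadia): min(36, 34, 48) = 34
n3-1 (Vik): max(7, 5, 43) = 43
n3-2 (Vik): max(39, -7, -5) = 39
n3-3 (Vik): max(-23, 41) = 41
n3 (Nadia): min(43, 39, 41) = 39
r (Vik): max(-32, 34, 39) = 39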